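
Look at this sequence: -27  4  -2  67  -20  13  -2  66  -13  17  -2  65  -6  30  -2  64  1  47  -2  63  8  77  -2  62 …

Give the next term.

Split by position mod 4 into 4 tracks.
Subsequence A: -27, -20, -13, -6, 1, 8. Arithmetic with common difference +7.
Subsequence B: 4, 13, 17, 30, 47, 77. Each term equals the sum of the previous two.
Subsequence C: -2, -2, -2, -2, -2, -2. Constant -2.
Subsequence D: 67, 66, 65, 64, 63, 62. Arithmetic with common difference −1.
Position 25 falls in subsequence A as its term 7, giving 15.

15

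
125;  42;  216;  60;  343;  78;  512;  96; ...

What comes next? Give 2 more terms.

Split by position mod 2 into 2 tracks.
Stream A: 125, 216, 343, 512 — consecutive cubes n³ from n = 5.
Stream B: 42, 60, 78, 96 — linear: a_n = 24 + 18·n.
Term 9 comes from stream A (its 5th entry): 729.
Position 10 falls in stream B as its term 5, giving 114.

729, 114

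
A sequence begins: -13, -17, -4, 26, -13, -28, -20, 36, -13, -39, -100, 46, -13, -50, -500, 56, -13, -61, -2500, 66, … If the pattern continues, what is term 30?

-94

The terms cycle through 4 interleaved subsequences.
Subsequence A = -13, -13, -13, -13, -13: always -13.
Subsequence B = -17, -28, -39, -50, -61: linear: a_n = -6 − 11·n.
Subsequence C = -4, -20, -100, -500, -2500: multiplying by 5 each time.
Subsequence D = 26, 36, 46, 56, 66: linear: a_n = 16 + 10·n.
Term 30 comes from subsequence B (its 8th entry): -94.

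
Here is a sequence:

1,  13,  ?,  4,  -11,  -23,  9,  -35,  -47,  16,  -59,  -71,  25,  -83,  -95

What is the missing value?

1

Positions follow the repeating pattern ABB; grouping by letter gives 2 tracks.
Track A = 1, 4, 9, 16, 25: the squares 1², 2², 3², ….
Track B = 13, ?, -11, -23, -35, -47, -59, -71, -83, -95: arithmetic with common difference −12.
The gap is track B's term 2; the rule gives 1.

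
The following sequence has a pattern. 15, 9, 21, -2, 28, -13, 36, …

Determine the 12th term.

The terms cycle through 2 interleaved subsequences.
Stream A: 15, 21, 28, 36. Triangular numbers starting at T_5.
Stream B: 9, -2, -13. Arithmetic, step −11.
Position 12 falls in stream B as its term 6, giving -46.

-46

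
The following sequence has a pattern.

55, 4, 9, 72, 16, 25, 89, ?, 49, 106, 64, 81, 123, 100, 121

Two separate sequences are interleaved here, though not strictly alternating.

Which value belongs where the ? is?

Positions follow the repeating pattern ABB; grouping by letter gives 2 tracks.
Subsequence A is 55, 72, 89, 106, 123, which is arithmetic with common difference +17.
Subsequence B is 4, 9, 16, 25, ?, 49, 64, 81, 100, 121, which is consecutive squares n² from n = 2.
Filling subsequence B at index 5 by its rule yields 36.

36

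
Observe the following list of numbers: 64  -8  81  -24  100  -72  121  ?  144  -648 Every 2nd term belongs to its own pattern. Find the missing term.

Taking every 2nd term gives 2 separate tracks.
Stream A = 64, 81, 100, 121, 144: consecutive squares n² from n = 8.
Stream B = -8, -24, -72, ?, -648: a geometric progression (common ratio 3).
So the missing entry in stream B is -216.

-216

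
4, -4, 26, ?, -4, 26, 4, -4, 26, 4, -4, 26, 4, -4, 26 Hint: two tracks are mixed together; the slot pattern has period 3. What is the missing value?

4

Positions follow the repeating pattern AAB; grouping by letter gives 2 tracks.
Subsequence A = 4, -4, ?, -4, 4, -4, 4, -4, 4, -4: the oscillation 4·(−1)^(n+1).
Subsequence B = 26, 26, 26, 26, 26: the constant sequence 26.
So the missing entry in subsequence A is 4.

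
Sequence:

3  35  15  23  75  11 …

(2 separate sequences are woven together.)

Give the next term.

375

Positions 1, 3, 5, … form one subsequence and positions 2, 4, 6, … form another.
Track A: 3, 15, 75 (geometric with ratio 5).
Track B: 35, 23, 11 (arithmetic with common difference −12).
The 7th slot belongs to track A; its 4th term is 375.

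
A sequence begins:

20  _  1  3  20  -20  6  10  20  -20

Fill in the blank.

-20

The slot pattern repeats as AABB (period 4), so there are 2 interleaved tracks.
Stream A is 20, ?, 20, -20, 20, -20, which is alternating ±20.
Stream B is 1, 3, 6, 10, which is the triangular numbers T_1, T_2, ….
Stream A's pattern makes the blank -20.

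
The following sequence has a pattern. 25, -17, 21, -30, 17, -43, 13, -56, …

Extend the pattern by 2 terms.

9, -69

Odd-indexed and even-indexed terms follow separate rules.
Stream A is 25, 21, 17, 13, which is arithmetic with common difference −4.
Stream B is -17, -30, -43, -56, which is linear: a_n = -4 − 13·n.
Position 9 falls in stream A as its term 5, giving 9.
Term 10 comes from stream B (its 5th entry): -69.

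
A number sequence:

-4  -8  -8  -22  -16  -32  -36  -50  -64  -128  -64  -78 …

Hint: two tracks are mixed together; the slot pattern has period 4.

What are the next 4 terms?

-256, -512, -92, -106

Positions follow the repeating pattern AABB; grouping by letter gives 2 tracks.
Track A: -4, -8, -16, -32, -64, -128 — geometric, ×2 each step.
Track B: -8, -22, -36, -50, -64, -78 — linear: a_n = 6 − 14·n.
Position 13 falls in track A as its term 7, giving -256.
The 14th slot belongs to track A; its 8th term is -512.
Term 15 comes from track B (its 7th entry): -92.
Term 16 comes from track B (its 8th entry): -106.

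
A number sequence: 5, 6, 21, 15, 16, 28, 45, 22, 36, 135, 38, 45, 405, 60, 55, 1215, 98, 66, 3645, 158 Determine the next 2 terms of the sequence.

78, 10935

Split by position mod 3 into 3 tracks.
Stream A: 5, 15, 45, 135, 405, 1215, 3645 (a geometric progression (common ratio 3)).
Stream B: 6, 16, 22, 38, 60, 98, 158 (each term equals the sum of the previous two).
Stream C: 21, 28, 36, 45, 55, 66 (triangular numbers starting at T_6).
Position 21 falls in stream C as its term 7, giving 78.
Term 22 comes from stream A (its 8th entry): 10935.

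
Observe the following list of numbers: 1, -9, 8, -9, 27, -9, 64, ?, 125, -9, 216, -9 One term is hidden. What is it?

-9

Split by position mod 2 into 2 tracks.
Subsequence A = 1, 8, 27, 64, 125, 216: perfect cubes starting at 1³.
Subsequence B = -9, -9, -9, ?, -9, -9: the constant sequence -9.
Filling subsequence B at index 4 by its rule yields -9.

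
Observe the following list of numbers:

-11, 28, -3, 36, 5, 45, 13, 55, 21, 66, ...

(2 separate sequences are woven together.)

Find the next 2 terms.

Positions 1, 3, 5, … form one subsequence and positions 2, 4, 6, … form another.
Stream A: -11, -3, 5, 13, 21 — linear: a_n = -19 + 8·n.
Stream B: 28, 36, 45, 55, 66 — triangular numbers n(n+1)/2 for n = 7, 8, ….
Term 11 comes from stream A (its 6th entry): 29.
Term 12 comes from stream B (its 6th entry): 78.

29, 78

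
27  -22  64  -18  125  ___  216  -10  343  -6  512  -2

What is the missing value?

Positions 1, 3, 5, … form one subsequence and positions 2, 4, 6, … form another.
Subsequence A: 27, 64, 125, 216, 343, 512. Consecutive cubes n³ from n = 3.
Subsequence B: -22, -18, ?, -10, -6, -2. Arithmetic with common difference +4.
Subsequence B's pattern makes the blank -14.

-14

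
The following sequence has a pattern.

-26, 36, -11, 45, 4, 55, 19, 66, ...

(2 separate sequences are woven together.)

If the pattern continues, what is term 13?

64

Positions 1, 3, 5, … form one subsequence and positions 2, 4, 6, … form another.
Track A: -26, -11, 4, 19 (arithmetic with common difference +15).
Track B: 36, 45, 55, 66 (the triangular numbers T_8, T_9, …).
Term 13 comes from track A (its 7th entry): 64.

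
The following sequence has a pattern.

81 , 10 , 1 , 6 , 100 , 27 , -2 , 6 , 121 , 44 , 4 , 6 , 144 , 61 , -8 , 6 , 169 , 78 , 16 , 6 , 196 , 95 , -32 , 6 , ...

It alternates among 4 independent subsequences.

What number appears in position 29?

256

Split by position mod 4 into 4 tracks.
Track A: 81, 100, 121, 144, 169, 196. Consecutive squares n² from n = 9.
Track B: 10, 27, 44, 61, 78, 95. Linear: a_n = -7 + 17·n.
Track C: 1, -2, 4, -8, 16, -32. Geometric, ×-2 each step.
Track D: 6, 6, 6, 6, 6, 6. Always 6.
Term 29 comes from track A (its 8th entry): 256.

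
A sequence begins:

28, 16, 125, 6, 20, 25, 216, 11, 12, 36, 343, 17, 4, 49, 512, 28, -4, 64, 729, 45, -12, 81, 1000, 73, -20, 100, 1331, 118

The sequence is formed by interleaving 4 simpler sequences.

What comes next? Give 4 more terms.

-28, 121, 1728, 191

Split by position mod 4 into 4 tracks.
Stream A: 28, 20, 12, 4, -4, -12, -20 (linear: a_n = 36 − 8·n).
Stream B: 16, 25, 36, 49, 64, 81, 100 (the squares 4², 5², 6², …).
Stream C: 125, 216, 343, 512, 729, 1000, 1331 (the cubes 5³, 6³, 7³, …).
Stream D: 6, 11, 17, 28, 45, 73, 118 (each term equals the sum of the previous two).
Position 29 → stream A, term 8 = -28.
The 30th slot belongs to stream B; its 8th term is 121.
Position 31 falls in stream C as its term 8, giving 1728.
Position 32 → stream D, term 8 = 191.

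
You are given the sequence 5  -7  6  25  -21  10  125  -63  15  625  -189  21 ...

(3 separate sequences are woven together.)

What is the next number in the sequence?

Split by position mod 3 into 3 tracks.
Track A is 5, 25, 125, 625, which is successive powers of 5.
Track B is -7, -21, -63, -189, which is multiplying by 3 each time.
Track C is 6, 10, 15, 21, which is the triangular numbers T_3, T_4, ….
Position 13 → track A, term 5 = 3125.

3125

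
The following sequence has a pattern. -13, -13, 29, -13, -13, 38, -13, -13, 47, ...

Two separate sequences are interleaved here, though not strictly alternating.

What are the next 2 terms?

-13, -13

Positions follow the repeating pattern AAB; grouping by letter gives 2 tracks.
Subsequence A: -13, -13, -13, -13, -13, -13 (constant -13).
Subsequence B: 29, 38, 47 (adding 9 each time).
The 10th slot belongs to subsequence A; its 7th term is -13.
Position 11 falls in subsequence A as its term 8, giving -13.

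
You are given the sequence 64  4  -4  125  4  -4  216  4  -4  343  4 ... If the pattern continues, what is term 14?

4

Reading positions in blocks of 3 reveals the pattern ABB — 2 tracks woven together.
Track A is 64, 125, 216, 343, which is perfect cubes starting at 4³.
Track B is 4, -4, 4, -4, 4, -4, 4, which is oscillating between 4 and -4.
Term 14 comes from track B (its 9th entry): 4.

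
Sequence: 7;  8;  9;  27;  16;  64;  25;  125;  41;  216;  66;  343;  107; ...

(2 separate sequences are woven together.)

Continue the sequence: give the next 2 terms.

Positions 1, 3, 5, … form one subsequence and positions 2, 4, 6, … form another.
Subsequence A is 7, 9, 16, 25, 41, 66, 107, which is a Fibonacci-like recurrence a_n = a_{n-1} + a_{n-2}.
Subsequence B is 8, 27, 64, 125, 216, 343, which is consecutive cubes n³ from n = 2.
Position 14 falls in subsequence B as its term 7, giving 512.
Position 15 → subsequence A, term 8 = 173.

512, 173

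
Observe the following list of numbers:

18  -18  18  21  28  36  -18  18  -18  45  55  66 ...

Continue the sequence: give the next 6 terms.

Positions follow the repeating pattern AAABBB; grouping by letter gives 2 tracks.
Track A = 18, -18, 18, -18, 18, -18: oscillating between 18 and -18.
Track B = 21, 28, 36, 45, 55, 66: the triangular numbers T_6, T_7, ….
The 13th slot belongs to track A; its 7th term is 18.
The 14th slot belongs to track A; its 8th term is -18.
The 15th slot belongs to track A; its 9th term is 18.
Position 16 → track B, term 7 = 78.
Position 17 → track B, term 8 = 91.
Term 18 comes from track B (its 9th entry): 105.

18, -18, 18, 78, 91, 105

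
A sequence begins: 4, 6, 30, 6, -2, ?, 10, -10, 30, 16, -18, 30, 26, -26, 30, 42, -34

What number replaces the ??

Split by position mod 3: positions 1, 4, 7, … form one track, and each other residue class forms its own.
Stream A: 4, 6, 10, 16, 26, 42. A Fibonacci-like recurrence a_n = a_{n-1} + a_{n-2}.
Stream B: 6, -2, -10, -18, -26, -34. Arithmetic, step −8.
Stream C: 30, ?, 30, 30, 30. Always 30.
The gap is stream C's term 2; the rule gives 30.

30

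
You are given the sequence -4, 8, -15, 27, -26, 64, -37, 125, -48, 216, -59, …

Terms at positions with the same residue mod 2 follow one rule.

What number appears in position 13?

-70

The terms cycle through 2 interleaved subsequences.
Subsequence A is -4, -15, -26, -37, -48, -59, which is subtracting 11 each time.
Subsequence B is 8, 27, 64, 125, 216, which is the cubes 2³, 3³, 4³, ….
Position 13 → subsequence A, term 7 = -70.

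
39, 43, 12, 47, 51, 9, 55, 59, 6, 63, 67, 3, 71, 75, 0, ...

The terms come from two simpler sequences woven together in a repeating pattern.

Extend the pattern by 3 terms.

The slot pattern repeats as AAB (period 3), so there are 2 interleaved tracks.
Track A: 39, 43, 47, 51, 55, 59, 63, 67, 71, 75 (adding 4 each time).
Track B: 12, 9, 6, 3, 0 (arithmetic, step −3).
Position 16 falls in track A as its term 11, giving 79.
Position 17 falls in track A as its term 12, giving 83.
Term 18 comes from track B (its 6th entry): -3.

79, 83, -3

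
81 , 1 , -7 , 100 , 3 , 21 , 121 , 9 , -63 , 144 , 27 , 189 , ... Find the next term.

169

The terms cycle through 3 interleaved subsequences.
Track A: 81, 100, 121, 144 — consecutive squares n² from n = 9.
Track B: 1, 3, 9, 27 — powers 3^0, 3^1, 3^2, ….
Track C: -7, 21, -63, 189 — multiplying by -3 each time.
Term 13 comes from track A (its 5th entry): 169.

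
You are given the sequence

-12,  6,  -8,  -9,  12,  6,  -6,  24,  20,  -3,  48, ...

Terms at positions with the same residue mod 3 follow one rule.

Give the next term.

Split by position mod 3: positions 1, 4, 7, … form one track, and each other residue class forms its own.
Track A: -12, -9, -6, -3 — arithmetic, step +3.
Track B: 6, 12, 24, 48 — multiplying by 2 each time.
Track C: -8, 6, 20 — linear: a_n = -22 + 14·n.
Position 12 → track C, term 4 = 34.

34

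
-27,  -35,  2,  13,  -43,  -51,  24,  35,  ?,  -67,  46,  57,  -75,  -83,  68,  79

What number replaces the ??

-59

The slot pattern repeats as AABB (period 4), so there are 2 interleaved tracks.
Stream A: -27, -35, -43, -51, ?, -67, -75, -83. Arithmetic, step −8.
Stream B: 2, 13, 24, 35, 46, 57, 68, 79. Adding 11 each time.
Filling stream A at index 5 by its rule yields -59.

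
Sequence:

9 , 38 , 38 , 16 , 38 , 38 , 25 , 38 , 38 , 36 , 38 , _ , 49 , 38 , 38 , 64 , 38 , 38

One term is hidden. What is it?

Positions follow the repeating pattern ABB; grouping by letter gives 2 tracks.
Stream A: 9, 16, 25, 36, 49, 64. The squares 3², 4², 5², ….
Stream B: 38, 38, 38, 38, 38, 38, 38, ?, 38, 38, 38, 38. Constant 38.
So the missing entry in stream B is 38.

38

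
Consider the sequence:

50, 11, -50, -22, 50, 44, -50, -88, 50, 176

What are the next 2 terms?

-50, -352

The terms cycle through 2 interleaved subsequences.
Track A: 50, -50, 50, -50, 50 (alternating ±50).
Track B: 11, -22, 44, -88, 176 (multiplying by -2 each time).
Position 11 falls in track A as its term 6, giving -50.
Position 12 → track B, term 6 = -352.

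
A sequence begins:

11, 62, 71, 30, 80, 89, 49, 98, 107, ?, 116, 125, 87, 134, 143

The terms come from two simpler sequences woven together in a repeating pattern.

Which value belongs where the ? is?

The slot pattern repeats as ABB (period 3), so there are 2 interleaved tracks.
Track A is 11, 30, 49, ?, 87, which is adding 19 each time.
Track B is 62, 71, 80, 89, 98, 107, 116, 125, 134, 143, which is arithmetic with common difference +9.
So the missing entry in track A is 68.

68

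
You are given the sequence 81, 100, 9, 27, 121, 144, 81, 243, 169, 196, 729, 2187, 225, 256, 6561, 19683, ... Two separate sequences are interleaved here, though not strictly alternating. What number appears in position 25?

441

Positions follow the repeating pattern AABB; grouping by letter gives 2 tracks.
Track A: 81, 100, 121, 144, 169, 196, 225, 256 (consecutive squares n² from n = 9).
Track B: 9, 27, 81, 243, 729, 2187, 6561, 19683 (powers of 3).
The 25th slot belongs to track A; its 13th term is 441.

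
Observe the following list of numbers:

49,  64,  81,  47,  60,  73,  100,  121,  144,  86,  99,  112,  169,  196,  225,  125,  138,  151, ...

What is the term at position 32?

529

Positions follow the repeating pattern AAABBB; grouping by letter gives 2 tracks.
Subsequence A is 49, 64, 81, 100, 121, 144, 169, 196, 225, which is the squares 7², 8², 9², ….
Subsequence B is 47, 60, 73, 86, 99, 112, 125, 138, 151, which is adding 13 each time.
The 32nd slot belongs to subsequence A; its 17th term is 529.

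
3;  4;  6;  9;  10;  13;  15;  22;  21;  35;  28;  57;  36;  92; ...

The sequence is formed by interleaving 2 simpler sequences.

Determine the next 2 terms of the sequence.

Split by position mod 2 into 2 tracks.
Subsequence A: 3, 6, 10, 15, 21, 28, 36. Triangular numbers n(n+1)/2 for n = 2, 3, ….
Subsequence B: 4, 9, 13, 22, 35, 57, 92. Fibonacci-style (each term is the sum of the two before it).
Term 15 comes from subsequence A (its 8th entry): 45.
The 16th slot belongs to subsequence B; its 8th term is 149.

45, 149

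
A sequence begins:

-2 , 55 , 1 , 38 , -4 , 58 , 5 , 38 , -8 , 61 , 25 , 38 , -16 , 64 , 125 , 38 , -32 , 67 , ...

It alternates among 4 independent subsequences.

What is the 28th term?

Split by position mod 4 into 4 tracks.
Subsequence A = -2, -4, -8, -16, -32: a geometric progression (common ratio 2).
Subsequence B = 55, 58, 61, 64, 67: arithmetic, step +3.
Subsequence C = 1, 5, 25, 125: successive powers of 5.
Subsequence D = 38, 38, 38, 38: constant 38.
Position 28 → subsequence D, term 7 = 38.

38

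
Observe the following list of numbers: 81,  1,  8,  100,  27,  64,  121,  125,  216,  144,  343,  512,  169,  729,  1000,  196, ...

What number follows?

1331

The slot pattern repeats as ABB (period 3), so there are 2 interleaved tracks.
Subsequence A: 81, 100, 121, 144, 169, 196 — consecutive squares n² from n = 9.
Subsequence B: 1, 8, 27, 64, 125, 216, 343, 512, 729, 1000 — the cubes 1³, 2³, 3³, ….
The 17th slot belongs to subsequence B; its 11th term is 1331.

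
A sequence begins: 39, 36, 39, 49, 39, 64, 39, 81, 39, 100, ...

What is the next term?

Taking every 2nd term gives 2 separate tracks.
Stream A: 39, 39, 39, 39, 39. Always 39.
Stream B: 36, 49, 64, 81, 100. The squares 6², 7², 8², ….
The 11th slot belongs to stream A; its 6th term is 39.

39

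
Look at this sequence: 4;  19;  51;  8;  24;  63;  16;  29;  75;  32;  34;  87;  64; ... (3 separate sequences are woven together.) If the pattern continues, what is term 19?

256

The terms cycle through 3 interleaved subsequences.
Track A: 4, 8, 16, 32, 64 (powers 2^2, 2^3, 2^4, …).
Track B: 19, 24, 29, 34 (arithmetic, step +5).
Track C: 51, 63, 75, 87 (adding 12 each time).
Position 19 falls in track A as its term 7, giving 256.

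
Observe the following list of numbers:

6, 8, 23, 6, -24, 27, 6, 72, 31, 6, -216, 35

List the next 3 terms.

6, 648, 39

Split by position mod 3: positions 1, 4, 7, … form one track, and each other residue class forms its own.
Track A: 6, 6, 6, 6 (always 6).
Track B: 8, -24, 72, -216 (geometric, ×-3 each step).
Track C: 23, 27, 31, 35 (arithmetic, step +4).
The 13th slot belongs to track A; its 5th term is 6.
Position 14 → track B, term 5 = 648.
The 15th slot belongs to track C; its 5th term is 39.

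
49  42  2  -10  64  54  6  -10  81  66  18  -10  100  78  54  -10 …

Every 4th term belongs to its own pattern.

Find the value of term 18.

90

Split by position mod 4 into 4 tracks.
Stream A is 49, 64, 81, 100, which is consecutive squares n² from n = 7.
Stream B is 42, 54, 66, 78, which is arithmetic, step +12.
Stream C is 2, 6, 18, 54, which is multiplying by 3 each time.
Stream D is -10, -10, -10, -10, which is always -10.
The 18th slot belongs to stream B; its 5th term is 90.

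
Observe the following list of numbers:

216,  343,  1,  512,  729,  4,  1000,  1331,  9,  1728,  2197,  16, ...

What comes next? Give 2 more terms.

2744, 3375

The slot pattern repeats as AAB (period 3), so there are 2 interleaved tracks.
Stream A: 216, 343, 512, 729, 1000, 1331, 1728, 2197 — the cubes 6³, 7³, 8³, ….
Stream B: 1, 4, 9, 16 — consecutive squares n² from n = 1.
The 13th slot belongs to stream A; its 9th term is 2744.
The 14th slot belongs to stream A; its 10th term is 3375.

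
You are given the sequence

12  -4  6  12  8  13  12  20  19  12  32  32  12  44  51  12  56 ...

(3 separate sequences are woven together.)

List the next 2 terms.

83, 12

The terms cycle through 3 interleaved subsequences.
Track A: 12, 12, 12, 12, 12, 12 (constant 12).
Track B: -4, 8, 20, 32, 44, 56 (arithmetic, step +12).
Track C: 6, 13, 19, 32, 51 (Fibonacci-style (each term is the sum of the two before it)).
Position 18 falls in track C as its term 6, giving 83.
Term 19 comes from track A (its 7th entry): 12.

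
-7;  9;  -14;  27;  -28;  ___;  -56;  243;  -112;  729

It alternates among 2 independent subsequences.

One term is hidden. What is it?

81

Split by position mod 2 into 2 tracks.
Track A is -7, -14, -28, -56, -112, which is geometric with ratio 2.
Track B is 9, 27, ?, 243, 729, which is successive powers of 3.
Filling track B at index 3 by its rule yields 81.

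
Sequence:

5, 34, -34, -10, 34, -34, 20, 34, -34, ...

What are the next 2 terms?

Positions follow the repeating pattern ABB; grouping by letter gives 2 tracks.
Track A = 5, -10, 20: geometric, ×-2 each step.
Track B = 34, -34, 34, -34, 34, -34: oscillating between 34 and -34.
Position 10 falls in track A as its term 4, giving -40.
The 11th slot belongs to track B; its 7th term is 34.

-40, 34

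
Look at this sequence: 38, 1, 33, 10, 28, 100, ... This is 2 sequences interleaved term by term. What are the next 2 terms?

Positions 1, 3, 5, … form one subsequence and positions 2, 4, 6, … form another.
Track A is 38, 33, 28, which is arithmetic, step −5.
Track B is 1, 10, 100, which is successive powers of 10.
The 7th slot belongs to track A; its 4th term is 23.
The 8th slot belongs to track B; its 4th term is 1000.

23, 1000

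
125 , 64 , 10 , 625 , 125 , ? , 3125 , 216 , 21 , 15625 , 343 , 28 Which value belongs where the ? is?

15

Taking every 3rd term gives 3 separate tracks.
Track A: 125, 625, 3125, 15625 — powers of 5.
Track B: 64, 125, 216, 343 — perfect cubes starting at 4³.
Track C: 10, ?, 21, 28 — triangular numbers starting at T_4.
So the missing entry in track C is 15.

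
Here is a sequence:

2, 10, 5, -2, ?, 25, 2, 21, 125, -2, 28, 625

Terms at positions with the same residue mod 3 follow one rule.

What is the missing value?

The terms cycle through 3 interleaved subsequences.
Track A: 2, -2, 2, -2 (the oscillation 2·(−1)^(n+1)).
Track B: 10, ?, 21, 28 (triangular numbers n(n+1)/2 for n = 4, 5, …).
Track C: 5, 25, 125, 625 (successive powers of 5).
So the missing entry in track B is 15.

15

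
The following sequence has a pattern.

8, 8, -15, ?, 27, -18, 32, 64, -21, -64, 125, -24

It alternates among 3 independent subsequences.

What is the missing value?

-16

Taking every 3rd term gives 3 separate tracks.
Track A is 8, ?, 32, -64, which is geometric with ratio -2.
Track B is 8, 27, 64, 125, which is perfect cubes starting at 2³.
Track C is -15, -18, -21, -24, which is linear: a_n = -12 − 3·n.
The gap is track A's term 2; the rule gives -16.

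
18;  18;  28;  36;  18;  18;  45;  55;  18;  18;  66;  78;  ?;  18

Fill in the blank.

18

Reading positions in blocks of 4 reveals the pattern AABB — 2 tracks woven together.
Subsequence A = 18, 18, 18, 18, 18, 18, ?, 18: the constant sequence 18.
Subsequence B = 28, 36, 45, 55, 66, 78: triangular numbers starting at T_7.
The gap is subsequence A's term 7; the rule gives 18.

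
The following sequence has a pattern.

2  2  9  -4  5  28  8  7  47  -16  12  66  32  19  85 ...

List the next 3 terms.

Split by position mod 3 into 3 tracks.
Track A = 2, -4, 8, -16, 32: multiplying by -2 each time.
Track B = 2, 5, 7, 12, 19: a Fibonacci-like recurrence a_n = a_{n-1} + a_{n-2}.
Track C = 9, 28, 47, 66, 85: linear: a_n = -10 + 19·n.
Term 16 comes from track A (its 6th entry): -64.
Position 17 → track B, term 6 = 31.
The 18th slot belongs to track C; its 6th term is 104.

-64, 31, 104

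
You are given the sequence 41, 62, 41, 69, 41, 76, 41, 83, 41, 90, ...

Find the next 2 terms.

Positions 1, 3, 5, … form one subsequence and positions 2, 4, 6, … form another.
Subsequence A is 41, 41, 41, 41, 41, which is the constant sequence 41.
Subsequence B is 62, 69, 76, 83, 90, which is linear: a_n = 55 + 7·n.
Term 11 comes from subsequence A (its 6th entry): 41.
The 12th slot belongs to subsequence B; its 6th term is 97.

41, 97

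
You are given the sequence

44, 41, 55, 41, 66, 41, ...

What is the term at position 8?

Positions 1, 3, 5, … form one subsequence and positions 2, 4, 6, … form another.
Track A is 44, 55, 66, which is linear: a_n = 33 + 11·n.
Track B is 41, 41, 41, which is constant 41.
Term 8 comes from track B (its 4th entry): 41.

41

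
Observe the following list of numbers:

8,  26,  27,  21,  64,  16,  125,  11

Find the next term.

216

Split by position mod 2 into 2 tracks.
Subsequence A: 8, 27, 64, 125 — consecutive cubes n³ from n = 2.
Subsequence B: 26, 21, 16, 11 — linear: a_n = 31 − 5·n.
Position 9 falls in subsequence A as its term 5, giving 216.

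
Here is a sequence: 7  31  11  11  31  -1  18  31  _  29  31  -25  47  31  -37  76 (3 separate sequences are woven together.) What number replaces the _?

-13

Split by position mod 3: positions 1, 4, 7, … form one track, and each other residue class forms its own.
Subsequence A: 7, 11, 18, 29, 47, 76 — each term equals the sum of the previous two.
Subsequence B: 31, 31, 31, 31, 31 — constant 31.
Subsequence C: 11, -1, ?, -25, -37 — linear: a_n = 23 − 12·n.
Filling subsequence C at index 3 by its rule yields -13.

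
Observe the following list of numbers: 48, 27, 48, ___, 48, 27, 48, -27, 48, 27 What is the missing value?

Taking every 2nd term gives 2 separate tracks.
Subsequence A: 48, 48, 48, 48, 48 — constant 48.
Subsequence B: 27, ?, 27, -27, 27 — oscillating between 27 and -27.
The gap is subsequence B's term 2; the rule gives -27.

-27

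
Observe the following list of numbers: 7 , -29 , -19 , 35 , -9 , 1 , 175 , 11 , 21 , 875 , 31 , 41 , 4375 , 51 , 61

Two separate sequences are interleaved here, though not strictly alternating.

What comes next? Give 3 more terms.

21875, 71, 81

The slot pattern repeats as ABB (period 3), so there are 2 interleaved tracks.
Stream A is 7, 35, 175, 875, 4375, which is geometric, ×5 each step.
Stream B is -29, -19, -9, 1, 11, 21, 31, 41, 51, 61, which is arithmetic, step +10.
Position 16 → stream A, term 6 = 21875.
Position 17 falls in stream B as its term 11, giving 71.
The 18th slot belongs to stream B; its 12th term is 81.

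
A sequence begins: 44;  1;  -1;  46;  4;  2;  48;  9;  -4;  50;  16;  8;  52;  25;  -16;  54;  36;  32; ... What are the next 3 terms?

56, 49, -64

Split by position mod 3 into 3 tracks.
Track A: 44, 46, 48, 50, 52, 54. Arithmetic, step +2.
Track B: 1, 4, 9, 16, 25, 36. Perfect squares starting at 1².
Track C: -1, 2, -4, 8, -16, 32. Geometric with ratio -2.
The 19th slot belongs to track A; its 7th term is 56.
Position 20 falls in track B as its term 7, giving 49.
Position 21 falls in track C as its term 7, giving -64.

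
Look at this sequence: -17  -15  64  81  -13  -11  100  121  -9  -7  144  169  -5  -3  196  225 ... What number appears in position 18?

The slot pattern repeats as AABB (period 4), so there are 2 interleaved tracks.
Stream A is -17, -15, -13, -11, -9, -7, -5, -3, which is arithmetic with common difference +2.
Stream B is 64, 81, 100, 121, 144, 169, 196, 225, which is consecutive squares n² from n = 8.
Position 18 falls in stream A as its term 10, giving 1.

1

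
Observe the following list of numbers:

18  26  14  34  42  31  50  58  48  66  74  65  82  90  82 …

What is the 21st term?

116

The slot pattern repeats as AAB (period 3), so there are 2 interleaved tracks.
Track A: 18, 26, 34, 42, 50, 58, 66, 74, 82, 90 (arithmetic with common difference +8).
Track B: 14, 31, 48, 65, 82 (adding 17 each time).
Term 21 comes from track B (its 7th entry): 116.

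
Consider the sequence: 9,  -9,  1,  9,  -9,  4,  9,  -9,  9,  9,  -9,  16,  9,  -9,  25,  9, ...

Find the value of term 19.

The slot pattern repeats as AAB (period 3), so there are 2 interleaved tracks.
Subsequence A: 9, -9, 9, -9, 9, -9, 9, -9, 9, -9, 9 — the oscillation 9·(−1)^(n+1).
Subsequence B: 1, 4, 9, 16, 25 — consecutive squares n² from n = 1.
Term 19 comes from subsequence A (its 13th entry): 9.

9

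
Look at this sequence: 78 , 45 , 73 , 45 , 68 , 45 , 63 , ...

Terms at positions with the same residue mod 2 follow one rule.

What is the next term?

45

Odd-indexed and even-indexed terms follow separate rules.
Track A = 78, 73, 68, 63: arithmetic, step −5.
Track B = 45, 45, 45: constant 45.
The 8th slot belongs to track B; its 4th term is 45.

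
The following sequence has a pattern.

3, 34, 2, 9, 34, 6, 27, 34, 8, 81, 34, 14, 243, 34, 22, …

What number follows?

729

Split by position mod 3: positions 1, 4, 7, … form one track, and each other residue class forms its own.
Track A: 3, 9, 27, 81, 243. Geometric with ratio 3.
Track B: 34, 34, 34, 34, 34. The constant sequence 34.
Track C: 2, 6, 8, 14, 22. A Fibonacci-like recurrence a_n = a_{n-1} + a_{n-2}.
The 16th slot belongs to track A; its 6th term is 729.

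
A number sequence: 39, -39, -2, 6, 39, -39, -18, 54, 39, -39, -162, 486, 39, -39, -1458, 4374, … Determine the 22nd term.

Positions follow the repeating pattern AABB; grouping by letter gives 2 tracks.
Track A: 39, -39, 39, -39, 39, -39, 39, -39 (the oscillation 39·(−1)^(n+1)).
Track B: -2, 6, -18, 54, -162, 486, -1458, 4374 (geometric with ratio -3).
Position 22 falls in track A as its term 12, giving -39.

-39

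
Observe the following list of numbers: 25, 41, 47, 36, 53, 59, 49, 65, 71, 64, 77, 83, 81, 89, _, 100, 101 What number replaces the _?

Positions follow the repeating pattern ABB; grouping by letter gives 2 tracks.
Track A: 25, 36, 49, 64, 81, 100. Consecutive squares n² from n = 5.
Track B: 41, 47, 53, 59, 65, 71, 77, 83, 89, ?, 101. Adding 6 each time.
Track B's pattern makes the blank 95.

95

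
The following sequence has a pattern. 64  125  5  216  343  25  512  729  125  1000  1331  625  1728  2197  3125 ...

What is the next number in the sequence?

Reading positions in blocks of 3 reveals the pattern AAB — 2 tracks woven together.
Stream A = 64, 125, 216, 343, 512, 729, 1000, 1331, 1728, 2197: the cubes 4³, 5³, 6³, ….
Stream B = 5, 25, 125, 625, 3125: powers 5^1, 5^2, 5^3, ….
The 16th slot belongs to stream A; its 11th term is 2744.

2744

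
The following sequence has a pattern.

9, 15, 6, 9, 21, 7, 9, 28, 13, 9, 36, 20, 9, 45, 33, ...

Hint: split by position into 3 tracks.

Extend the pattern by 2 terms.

The terms cycle through 3 interleaved subsequences.
Track A = 9, 9, 9, 9, 9: always 9.
Track B = 15, 21, 28, 36, 45: the triangular numbers T_5, T_6, ….
Track C = 6, 7, 13, 20, 33: a Fibonacci-like recurrence a_n = a_{n-1} + a_{n-2}.
Position 16 falls in track A as its term 6, giving 9.
The 17th slot belongs to track B; its 6th term is 55.

9, 55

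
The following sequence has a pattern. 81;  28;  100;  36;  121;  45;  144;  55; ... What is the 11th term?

Odd-indexed and even-indexed terms follow separate rules.
Track A: 81, 100, 121, 144 (consecutive squares n² from n = 9).
Track B: 28, 36, 45, 55 (the triangular numbers T_7, T_8, …).
Position 11 → track A, term 6 = 196.

196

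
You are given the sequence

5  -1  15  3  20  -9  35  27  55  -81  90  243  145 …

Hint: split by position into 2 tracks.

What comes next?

-729

Taking every 2nd term gives 2 separate tracks.
Subsequence A is 5, 15, 20, 35, 55, 90, 145, which is a Fibonacci-like recurrence a_n = a_{n-1} + a_{n-2}.
Subsequence B is -1, 3, -9, 27, -81, 243, which is geometric with ratio -3.
The 14th slot belongs to subsequence B; its 7th term is -729.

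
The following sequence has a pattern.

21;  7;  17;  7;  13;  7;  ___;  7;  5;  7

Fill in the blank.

Positions 1, 3, 5, … form one subsequence and positions 2, 4, 6, … form another.
Track A = 21, 17, 13, ?, 5: arithmetic, step −4.
Track B = 7, 7, 7, 7, 7: always 7.
So the missing entry in track A is 9.

9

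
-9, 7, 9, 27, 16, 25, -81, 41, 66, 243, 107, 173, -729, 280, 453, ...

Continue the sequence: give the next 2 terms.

2187, 733

Reading positions in blocks of 3 reveals the pattern ABB — 2 tracks woven together.
Track A: -9, 27, -81, 243, -729 — geometric, ×-3 each step.
Track B: 7, 9, 16, 25, 41, 66, 107, 173, 280, 453 — Fibonacci-style (each term is the sum of the two before it).
Position 16 → track A, term 6 = 2187.
Position 17 → track B, term 11 = 733.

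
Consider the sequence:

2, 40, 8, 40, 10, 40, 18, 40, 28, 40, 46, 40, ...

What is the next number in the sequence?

74

The terms cycle through 2 interleaved subsequences.
Track A: 2, 8, 10, 18, 28, 46 (each term equals the sum of the previous two).
Track B: 40, 40, 40, 40, 40, 40 (always 40).
Position 13 falls in track A as its term 7, giving 74.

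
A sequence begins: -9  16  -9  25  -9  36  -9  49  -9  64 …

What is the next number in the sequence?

Positions 1, 3, 5, … form one subsequence and positions 2, 4, 6, … form another.
Stream A: -9, -9, -9, -9, -9 (always -9).
Stream B: 16, 25, 36, 49, 64 (consecutive squares n² from n = 4).
Term 11 comes from stream A (its 6th entry): -9.

-9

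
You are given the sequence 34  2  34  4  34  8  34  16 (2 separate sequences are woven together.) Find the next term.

Split by position mod 2 into 2 tracks.
Track A: 34, 34, 34, 34 (the constant sequence 34).
Track B: 2, 4, 8, 16 (powers 2^1, 2^2, 2^3, …).
Position 9 falls in track A as its term 5, giving 34.

34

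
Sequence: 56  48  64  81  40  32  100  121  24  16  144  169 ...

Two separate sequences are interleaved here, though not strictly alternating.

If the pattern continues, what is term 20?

289

Positions follow the repeating pattern AABB; grouping by letter gives 2 tracks.
Stream A: 56, 48, 40, 32, 24, 16. Subtracting 8 each time.
Stream B: 64, 81, 100, 121, 144, 169. Perfect squares starting at 8².
Position 20 falls in stream B as its term 10, giving 289.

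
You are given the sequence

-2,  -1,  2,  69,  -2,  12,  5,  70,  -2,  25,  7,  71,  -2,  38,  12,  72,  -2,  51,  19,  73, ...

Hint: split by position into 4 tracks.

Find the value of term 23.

Read the sequence 4 terms at a time; column i is its own pattern.
Track A: -2, -2, -2, -2, -2. Always -2.
Track B: -1, 12, 25, 38, 51. Linear: a_n = -14 + 13·n.
Track C: 2, 5, 7, 12, 19. Each term equals the sum of the previous two.
Track D: 69, 70, 71, 72, 73. Linear: a_n = 68 + n.
The 23rd slot belongs to track C; its 6th term is 31.

31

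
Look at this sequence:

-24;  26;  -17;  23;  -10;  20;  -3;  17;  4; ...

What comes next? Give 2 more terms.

Positions 1, 3, 5, … form one subsequence and positions 2, 4, 6, … form another.
Track A = -24, -17, -10, -3, 4: adding 7 each time.
Track B = 26, 23, 20, 17: arithmetic with common difference −3.
Term 10 comes from track B (its 5th entry): 14.
The 11th slot belongs to track A; its 6th term is 11.

14, 11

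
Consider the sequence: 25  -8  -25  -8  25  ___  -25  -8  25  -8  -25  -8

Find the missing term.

Split by position mod 2 into 2 tracks.
Subsequence A is 25, -25, 25, -25, 25, -25, which is oscillating between 25 and -25.
Subsequence B is -8, -8, ?, -8, -8, -8, which is the constant sequence -8.
The gap is subsequence B's term 3; the rule gives -8.

-8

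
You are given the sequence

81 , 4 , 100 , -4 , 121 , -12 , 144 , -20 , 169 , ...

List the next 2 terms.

Taking every 2nd term gives 2 separate tracks.
Track A = 81, 100, 121, 144, 169: perfect squares starting at 9².
Track B = 4, -4, -12, -20: arithmetic, step −8.
Position 10 → track B, term 5 = -28.
Position 11 → track A, term 6 = 196.

-28, 196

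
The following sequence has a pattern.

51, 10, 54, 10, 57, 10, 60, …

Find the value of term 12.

10

The terms cycle through 2 interleaved subsequences.
Track A: 51, 54, 57, 60 — arithmetic with common difference +3.
Track B: 10, 10, 10 — constant 10.
Term 12 comes from track B (its 6th entry): 10.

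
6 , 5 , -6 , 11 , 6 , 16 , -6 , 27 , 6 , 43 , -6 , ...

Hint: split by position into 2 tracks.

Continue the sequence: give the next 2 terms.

70, 6

Positions 1, 3, 5, … form one subsequence and positions 2, 4, 6, … form another.
Subsequence A: 6, -6, 6, -6, 6, -6. Alternating ±6.
Subsequence B: 5, 11, 16, 27, 43. A Fibonacci-like recurrence a_n = a_{n-1} + a_{n-2}.
The 12th slot belongs to subsequence B; its 6th term is 70.
The 13th slot belongs to subsequence A; its 7th term is 6.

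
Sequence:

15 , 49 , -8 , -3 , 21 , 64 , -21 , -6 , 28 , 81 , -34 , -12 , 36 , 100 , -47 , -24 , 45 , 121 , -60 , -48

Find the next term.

Split by position mod 4: positions 1, 5, 9, … form one track, and each other residue class forms its own.
Track A: 15, 21, 28, 36, 45 — the triangular numbers T_5, T_6, ….
Track B: 49, 64, 81, 100, 121 — perfect squares starting at 7².
Track C: -8, -21, -34, -47, -60 — subtracting 13 each time.
Track D: -3, -6, -12, -24, -48 — multiplying by 2 each time.
Position 21 → track A, term 6 = 55.

55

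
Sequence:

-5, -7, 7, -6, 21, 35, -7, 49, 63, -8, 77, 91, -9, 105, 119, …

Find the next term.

-10

Reading positions in blocks of 3 reveals the pattern ABB — 2 tracks woven together.
Track A: -5, -6, -7, -8, -9 (arithmetic, step −1).
Track B: -7, 7, 21, 35, 49, 63, 77, 91, 105, 119 (arithmetic with common difference +14).
Term 16 comes from track A (its 6th entry): -10.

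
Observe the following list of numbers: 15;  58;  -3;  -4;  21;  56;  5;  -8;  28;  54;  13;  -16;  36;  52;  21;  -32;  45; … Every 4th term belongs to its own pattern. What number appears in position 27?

45

Split by position mod 4 into 4 tracks.
Track A = 15, 21, 28, 36, 45: triangular numbers n(n+1)/2 for n = 5, 6, ….
Track B = 58, 56, 54, 52: linear: a_n = 60 − 2·n.
Track C = -3, 5, 13, 21: arithmetic with common difference +8.
Track D = -4, -8, -16, -32: geometric with ratio 2.
The 27th slot belongs to track C; its 7th term is 45.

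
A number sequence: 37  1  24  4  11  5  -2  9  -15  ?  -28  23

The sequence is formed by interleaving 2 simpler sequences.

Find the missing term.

14

Positions 1, 3, 5, … form one subsequence and positions 2, 4, 6, … form another.
Stream A: 37, 24, 11, -2, -15, -28 — linear: a_n = 50 − 13·n.
Stream B: 1, 4, 5, 9, ?, 23 — Fibonacci-style (each term is the sum of the two before it).
The gap is stream B's term 5; the rule gives 14.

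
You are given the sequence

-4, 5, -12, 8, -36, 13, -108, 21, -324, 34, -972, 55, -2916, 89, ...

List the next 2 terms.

-8748, 144

The terms cycle through 2 interleaved subsequences.
Subsequence A = -4, -12, -36, -108, -324, -972, -2916: multiplying by 3 each time.
Subsequence B = 5, 8, 13, 21, 34, 55, 89: a Fibonacci-like recurrence a_n = a_{n-1} + a_{n-2}.
Term 15 comes from subsequence A (its 8th entry): -8748.
The 16th slot belongs to subsequence B; its 8th term is 144.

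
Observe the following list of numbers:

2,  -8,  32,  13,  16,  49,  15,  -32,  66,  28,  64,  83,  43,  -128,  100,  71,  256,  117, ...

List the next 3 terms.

114, -512, 134

Read the sequence 3 terms at a time; column i is its own pattern.
Track A = 2, 13, 15, 28, 43, 71: each term equals the sum of the previous two.
Track B = -8, 16, -32, 64, -128, 256: multiplying by -2 each time.
Track C = 32, 49, 66, 83, 100, 117: linear: a_n = 15 + 17·n.
The 19th slot belongs to track A; its 7th term is 114.
The 20th slot belongs to track B; its 7th term is -512.
Position 21 falls in track C as its term 7, giving 134.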